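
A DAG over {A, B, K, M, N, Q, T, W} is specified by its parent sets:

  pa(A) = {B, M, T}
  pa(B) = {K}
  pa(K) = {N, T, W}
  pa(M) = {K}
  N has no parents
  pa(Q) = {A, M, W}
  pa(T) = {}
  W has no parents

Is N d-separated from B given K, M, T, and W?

Yes — N and B are d-separated given {K, M, T, W}.

We examine all 6 paths between N and B:
Path 1: N → K ← T → A ← B
  T is a fork here and T is conditioned on, so the path is blocked at T.
Path 2: N → K → B
  K is a chain here and K is conditioned on, so the path is blocked at K.
Path 3: N → K ← W → Q ← M → A ← B
  W is a fork here and W is conditioned on, so the path is blocked at W.
Path 4: N → K ← W → Q ← A ← B
  W is a fork here and W is conditioned on, so the path is blocked at W.
Path 5: N → K → M → Q ← A ← B
  K is a chain here and K is conditioned on, so the path is blocked at K.
Path 6: N → K → M → A ← B
  K is a chain here and K is conditioned on, so the path is blocked at K.
Since every path is blocked, d-separation holds.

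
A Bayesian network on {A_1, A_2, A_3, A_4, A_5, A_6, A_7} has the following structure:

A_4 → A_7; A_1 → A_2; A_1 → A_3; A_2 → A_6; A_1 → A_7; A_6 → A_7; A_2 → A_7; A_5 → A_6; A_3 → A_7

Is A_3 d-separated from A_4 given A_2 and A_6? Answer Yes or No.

Yes

Enumerating the 4 paths from A_3 to A_4 and testing each for blocking by {A_2, A_6}:
Path 1: A_3 → A_7 ← A_4
  A_7 is a collider here and neither A_7 nor any of its descendants is conditioned on, so the collider stays closed — the path is blocked at A_7.
Path 2: A_3 ← A_1 → A_7 ← A_4
  A_7 is a collider here and neither A_7 nor any of its descendants is conditioned on, so the collider stays closed — the path is blocked at A_7.
Path 3: A_3 ← A_1 → A_2 → A_6 → A_7 ← A_4
  A_2 is a chain here and A_2 is conditioned on, so the path is blocked at A_2.
Path 4: A_3 ← A_1 → A_2 → A_7 ← A_4
  A_2 is a chain here and A_2 is conditioned on, so the path is blocked at A_2.
Since every path is blocked, d-separation holds.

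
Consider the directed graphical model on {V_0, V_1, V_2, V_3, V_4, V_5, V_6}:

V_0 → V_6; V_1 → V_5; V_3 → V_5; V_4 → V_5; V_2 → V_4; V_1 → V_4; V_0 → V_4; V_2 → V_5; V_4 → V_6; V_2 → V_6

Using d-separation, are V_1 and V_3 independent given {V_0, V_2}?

We examine all 5 paths between V_1 and V_3:
Path 1: V_1 → V_5 ← V_3
  V_5 is a collider here and neither V_5 nor any of its descendants is conditioned on, so the collider stays closed — the path is blocked at V_5.
Path 2: V_1 → V_4 → V_5 ← V_3
  V_5 is a collider here and neither V_5 nor any of its descendants is conditioned on, so the collider stays closed — the path is blocked at V_5.
Path 3: V_1 → V_4 ← V_0 → V_6 ← V_2 → V_5 ← V_3
  V_4 is a collider here and neither V_4 nor any of its descendants is conditioned on, so the collider stays closed — the path is blocked at V_4.
Path 4: V_1 → V_4 → V_6 ← V_2 → V_5 ← V_3
  V_6 is a collider here and neither V_6 nor any of its descendants is conditioned on, so the collider stays closed — the path is blocked at V_6.
Path 5: V_1 → V_4 ← V_2 → V_5 ← V_3
  V_4 is a collider here and neither V_4 nor any of its descendants is conditioned on, so the collider stays closed — the path is blocked at V_4.
Since every path is blocked, d-separation holds.

Yes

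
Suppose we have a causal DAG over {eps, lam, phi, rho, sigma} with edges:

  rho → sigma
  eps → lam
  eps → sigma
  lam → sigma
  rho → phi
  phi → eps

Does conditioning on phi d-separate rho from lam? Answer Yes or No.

There are 4 undirected paths between rho and lam; checking each against the conditioning set {phi}:
  1. rho → sigma ← lam — sigma:collider[blocks] ⇒ blocked
  2. rho → sigma ← eps → lam — sigma:collider[blocks]; eps:fork[open] ⇒ blocked
  3. rho → phi → eps → sigma ← lam — phi:chain[blocks]; eps:chain[open]; sigma:collider[blocks] ⇒ blocked
  4. rho → phi → eps → lam — phi:chain[blocks]; eps:chain[open] ⇒ blocked
All paths are blocked; rho ⊥ lam | {phi} holds.

Yes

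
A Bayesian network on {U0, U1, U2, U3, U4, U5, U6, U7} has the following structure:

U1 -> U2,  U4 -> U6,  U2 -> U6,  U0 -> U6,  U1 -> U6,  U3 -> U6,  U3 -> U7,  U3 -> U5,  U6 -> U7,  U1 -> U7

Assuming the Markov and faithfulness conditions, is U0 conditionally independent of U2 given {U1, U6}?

No — U0 and U2 are not d-separated given {U1, U6}.

4 paths connect U0 and U2; each must be blocked for d-separation to hold:
Path 1: U0 → U6 ← U1 → U2
  U1 is a fork here and U1 is conditioned on, so the path is blocked at U1.
Path 2: U0 → U6 → U7 ← U1 → U2
  U6 is a chain here and U6 is conditioned on, so the path is blocked at U6.
Path 3: U0 → U6 ← U2
  U6 is a collider and U6 is conditioned on, which opens it — no node blocks this path, so it is active.
Path 4: U0 → U6 ← U3 → U7 ← U1 → U2
  U7 is a collider here and neither U7 nor any of its descendants is conditioned on, so the collider stays closed — the path is blocked at U7.
At least one path is unblocked, so d-separation fails.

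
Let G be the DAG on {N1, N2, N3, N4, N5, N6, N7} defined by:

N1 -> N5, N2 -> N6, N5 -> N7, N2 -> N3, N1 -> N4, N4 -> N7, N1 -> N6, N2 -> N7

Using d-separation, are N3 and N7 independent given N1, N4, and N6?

There are 3 undirected paths between N3 and N7; checking each against the conditioning set {N1, N4, N6}:
Path 1: N3 ← N2 → N7
  N2 is a fork and N2 is not conditioned on — no node blocks this path, so it is active.
Path 2: N3 ← N2 → N6 ← N1 → N4 → N7
  N1 is a fork here and N1 is conditioned on, so the path is blocked at N1.
Path 3: N3 ← N2 → N6 ← N1 → N5 → N7
  N1 is a fork here and N1 is conditioned on, so the path is blocked at N1.
At least one path is unblocked, so d-separation fails.

No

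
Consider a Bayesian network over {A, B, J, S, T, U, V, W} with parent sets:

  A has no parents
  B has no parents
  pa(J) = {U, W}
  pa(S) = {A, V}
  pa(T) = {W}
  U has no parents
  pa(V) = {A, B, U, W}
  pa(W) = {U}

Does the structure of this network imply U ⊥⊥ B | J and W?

Yes

Enumerating the 3 paths from U to B and testing each for blocking by {J, W}:
Path 1: U → J ← W → V ← B
  W is a fork here and W is conditioned on, so the path is blocked at W.
Path 2: U → W → V ← B
  W is a chain here and W is conditioned on, so the path is blocked at W.
Path 3: U → V ← B
  V is a collider here and neither V nor any of its descendants is conditioned on, so the collider stays closed — the path is blocked at V.
Every path is blocked, so U and B are d-separated given {J, W}.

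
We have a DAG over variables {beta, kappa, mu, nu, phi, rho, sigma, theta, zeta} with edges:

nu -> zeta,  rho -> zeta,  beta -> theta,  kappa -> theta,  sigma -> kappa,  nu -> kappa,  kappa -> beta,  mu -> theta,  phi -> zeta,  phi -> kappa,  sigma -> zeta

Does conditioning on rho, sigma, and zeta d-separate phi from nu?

No — phi and nu are not d-separated given {rho, sigma, zeta}.

There are 4 undirected paths between phi and nu; checking each against the conditioning set {rho, sigma, zeta}:
Path 1: phi → zeta ← sigma → kappa ← nu
  sigma is a fork here and sigma is conditioned on, so the path is blocked at sigma.
Path 2: phi → zeta ← nu
  zeta is a collider and zeta is conditioned on, which opens it — no node blocks this path, so it is active.
Path 3: phi → kappa ← sigma → zeta ← nu
  kappa is a collider here and neither kappa nor any of its descendants is conditioned on, so the collider stays closed — the path is blocked at kappa.
Path 4: phi → kappa ← nu
  kappa is a collider here and neither kappa nor any of its descendants is conditioned on, so the collider stays closed — the path is blocked at kappa.
Because an active path exists, phi and nu are not d-separated.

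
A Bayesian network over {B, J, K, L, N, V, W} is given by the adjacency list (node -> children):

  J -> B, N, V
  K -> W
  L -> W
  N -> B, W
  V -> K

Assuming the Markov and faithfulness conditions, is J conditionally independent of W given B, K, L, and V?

No

Enumerating the 3 paths from J to W and testing each for blocking by {B, K, L, V}:
  1. J → V → K → W — V:chain[blocks]; K:chain[blocks] ⇒ blocked
  2. J → B ← N → W — B:collider[open]; N:fork[open] ⇒ active
  3. J → N → W — N:chain[open] ⇒ active
Because an active path exists, J and W are not d-separated.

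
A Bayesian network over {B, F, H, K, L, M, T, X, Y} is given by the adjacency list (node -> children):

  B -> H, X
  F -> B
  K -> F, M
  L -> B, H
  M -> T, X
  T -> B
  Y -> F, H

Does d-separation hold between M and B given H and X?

No

We examine all 5 paths between M and B:
  1. M → X ← B — X:collider[open] ⇒ active
  2. M → T → B — T:chain[open] ⇒ active
  3. M ← K → F ← Y → H ← L → B — K:fork[open]; F:collider[open]; Y:fork[open]; H:collider[open]; L:fork[open] ⇒ active
  4. M ← K → F ← Y → H ← B — K:fork[open]; F:collider[open]; Y:fork[open]; H:collider[open] ⇒ active
  5. M ← K → F → B — K:fork[open]; F:chain[open] ⇒ active
Because an active path exists, M and B are not d-separated.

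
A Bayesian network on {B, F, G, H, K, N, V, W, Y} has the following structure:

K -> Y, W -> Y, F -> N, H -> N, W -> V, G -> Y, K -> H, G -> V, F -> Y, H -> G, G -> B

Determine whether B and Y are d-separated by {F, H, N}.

No

We examine all 4 paths between B and Y:
Path 1: B ← G → V ← W → Y
  V is a collider here and neither V nor any of its descendants is conditioned on, so the collider stays closed — the path is blocked at V.
Path 2: B ← G → Y
  G is a fork and G is not conditioned on — no node blocks this path, so it is active.
Path 3: B ← G ← H → N ← F → Y
  H is a fork here and H is conditioned on, so the path is blocked at H.
Path 4: B ← G ← H ← K → Y
  H is a chain here and H is conditioned on, so the path is blocked at H.
Since the path B ← G → Y is active, B and Y are not d-separated given {F, H, N}.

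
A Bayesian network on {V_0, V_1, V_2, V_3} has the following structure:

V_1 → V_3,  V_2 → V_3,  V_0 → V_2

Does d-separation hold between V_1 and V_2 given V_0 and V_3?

There is one path between V_1 and V_2:
Path 1: V_1 → V_3 ← V_2
  V_3 is a collider and V_3 is conditioned on, which opens it — no node blocks this path, so it is active.
Because an active path exists, V_1 and V_2 are not d-separated.

No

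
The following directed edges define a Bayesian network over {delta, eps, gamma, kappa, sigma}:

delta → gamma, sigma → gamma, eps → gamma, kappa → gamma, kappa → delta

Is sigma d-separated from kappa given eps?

2 paths connect sigma and kappa; each must be blocked for d-separation to hold:
  1. sigma → gamma ← delta ← kappa — gamma:collider[blocks]; delta:chain[open] ⇒ blocked
  2. sigma → gamma ← kappa — gamma:collider[blocks] ⇒ blocked
All paths are blocked; sigma ⊥ kappa | {eps} holds.

Yes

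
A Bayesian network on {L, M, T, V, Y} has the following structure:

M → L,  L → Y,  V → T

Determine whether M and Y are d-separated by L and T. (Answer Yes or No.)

Yes — M and Y are d-separated given {L, T}.

Only one path connects M and Y:
Path 1: M → L → Y
  L is a chain here and L is conditioned on, so the path is blocked at L.
Since every path is blocked, d-separation holds.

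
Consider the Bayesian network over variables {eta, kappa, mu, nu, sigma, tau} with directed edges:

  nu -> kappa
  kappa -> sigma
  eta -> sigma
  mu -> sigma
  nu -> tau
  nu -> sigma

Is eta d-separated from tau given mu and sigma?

No

We examine all 2 paths between eta and tau:
Path 1: eta → sigma ← kappa ← nu → tau
  sigma is a collider and sigma is conditioned on, which opens it; kappa is a chain and kappa is not conditioned on; nu is a fork and nu is not conditioned on — no node blocks this path, so it is active.
Path 2: eta → sigma ← nu → tau
  sigma is a collider and sigma is conditioned on, which opens it; nu is a fork and nu is not conditioned on — no node blocks this path, so it is active.
At least one path is unblocked, so d-separation fails.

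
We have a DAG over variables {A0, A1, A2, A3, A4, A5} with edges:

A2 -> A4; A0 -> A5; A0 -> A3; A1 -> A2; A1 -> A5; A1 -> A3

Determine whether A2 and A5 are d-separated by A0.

No — A2 and A5 are not d-separated given {A0}.

2 paths connect A2 and A5; each must be blocked for d-separation to hold:
Path 1: A2 ← A1 → A3 ← A0 → A5
  A3 is a collider here and neither A3 nor any of its descendants is conditioned on, so the collider stays closed — the path is blocked at A3.
Path 2: A2 ← A1 → A5
  A1 is a fork and A1 is not conditioned on — no node blocks this path, so it is active.
Since the path A2 ← A1 → A5 is active, A2 and A5 are not d-separated given {A0}.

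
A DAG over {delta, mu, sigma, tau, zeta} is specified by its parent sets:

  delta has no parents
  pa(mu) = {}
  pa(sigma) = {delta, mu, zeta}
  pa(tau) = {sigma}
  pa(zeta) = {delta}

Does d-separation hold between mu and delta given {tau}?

No — mu and delta are not d-separated given {tau}.

Enumerating the 2 paths from mu to delta and testing each for blocking by {tau}:
  1. mu → sigma ← delta — sigma:collider[open] ⇒ active
  2. mu → sigma ← zeta ← delta — sigma:collider[open]; zeta:chain[open] ⇒ active
Because an active path exists, mu and delta are not d-separated.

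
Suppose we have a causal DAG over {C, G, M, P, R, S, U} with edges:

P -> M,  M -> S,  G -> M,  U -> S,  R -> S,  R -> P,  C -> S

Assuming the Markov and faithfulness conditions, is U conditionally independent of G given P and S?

There are 2 undirected paths between U and G; checking each against the conditioning set {P, S}:
Path 1: U → S ← M ← G
  S is a collider and S is conditioned on, which opens it; M is a chain and M is not conditioned on — no node blocks this path, so it is active.
Path 2: U → S ← R → P → M ← G
  P is a chain here and P is conditioned on, so the path is blocked at P.
Since the path U → S ← M ← G is active, U and G are not d-separated given {P, S}.

No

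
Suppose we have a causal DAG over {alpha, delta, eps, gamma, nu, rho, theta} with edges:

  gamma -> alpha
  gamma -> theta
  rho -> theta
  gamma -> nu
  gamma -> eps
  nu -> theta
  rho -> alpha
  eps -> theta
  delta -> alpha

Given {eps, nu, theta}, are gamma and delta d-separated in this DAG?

Yes

There are 4 undirected paths between gamma and delta; checking each against the conditioning set {eps, nu, theta}:
  1. gamma → alpha ← delta — alpha:collider[blocks] ⇒ blocked
  2. gamma → eps → theta ← rho → alpha ← delta — eps:chain[blocks]; theta:collider[open]; rho:fork[open]; alpha:collider[blocks] ⇒ blocked
  3. gamma → theta ← rho → alpha ← delta — theta:collider[open]; rho:fork[open]; alpha:collider[blocks] ⇒ blocked
  4. gamma → nu → theta ← rho → alpha ← delta — nu:chain[blocks]; theta:collider[open]; rho:fork[open]; alpha:collider[blocks] ⇒ blocked
All paths are blocked; gamma ⊥ delta | {eps, nu, theta} holds.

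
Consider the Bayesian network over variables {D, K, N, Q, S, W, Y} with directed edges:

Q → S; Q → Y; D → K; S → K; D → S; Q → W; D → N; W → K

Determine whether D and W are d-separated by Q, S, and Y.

Yes

Enumerating the 4 paths from D to W and testing each for blocking by {Q, S, Y}:
  1. D → K ← W — K:collider[blocks] ⇒ blocked
  2. D → K ← S ← Q → W — K:collider[blocks]; S:chain[blocks]; Q:fork[blocks] ⇒ blocked
  3. D → S → K ← W — S:chain[blocks]; K:collider[blocks] ⇒ blocked
  4. D → S ← Q → W — S:collider[open]; Q:fork[blocks] ⇒ blocked
Every path is blocked, so D and W are d-separated given {Q, S, Y}.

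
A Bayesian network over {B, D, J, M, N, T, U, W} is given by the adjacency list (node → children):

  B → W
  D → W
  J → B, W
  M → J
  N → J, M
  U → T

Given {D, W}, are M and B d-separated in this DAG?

No — M and B are not d-separated given {D, W}.

We examine all 4 paths between M and B:
Path 1: M → J → W ← B
  J is a chain and J is not conditioned on; W is a collider and W is conditioned on, which opens it — no node blocks this path, so it is active.
Path 2: M → J → B
  J is a chain and J is not conditioned on — no node blocks this path, so it is active.
Path 3: M ← N → J → W ← B
  N is a fork and N is not conditioned on; J is a chain and J is not conditioned on; W is a collider and W is conditioned on, which opens it — no node blocks this path, so it is active.
Path 4: M ← N → J → B
  N is a fork and N is not conditioned on; J is a chain and J is not conditioned on — no node blocks this path, so it is active.
At least one path is unblocked, so d-separation fails.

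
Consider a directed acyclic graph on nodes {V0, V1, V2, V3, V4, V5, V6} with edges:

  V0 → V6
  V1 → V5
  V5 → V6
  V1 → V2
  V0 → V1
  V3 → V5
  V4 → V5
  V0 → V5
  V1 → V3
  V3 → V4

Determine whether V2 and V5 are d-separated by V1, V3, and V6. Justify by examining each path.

Yes

5 paths connect V2 and V5; each must be blocked for d-separation to hold:
Path 1: V2 ← V1 → V3 → V4 → V5
  V1 is a fork here and V1 is conditioned on, so the path is blocked at V1.
Path 2: V2 ← V1 → V3 → V5
  V1 is a fork here and V1 is conditioned on, so the path is blocked at V1.
Path 3: V2 ← V1 → V5
  V1 is a fork here and V1 is conditioned on, so the path is blocked at V1.
Path 4: V2 ← V1 ← V0 → V6 ← V5
  V1 is a chain here and V1 is conditioned on, so the path is blocked at V1.
Path 5: V2 ← V1 ← V0 → V5
  V1 is a chain here and V1 is conditioned on, so the path is blocked at V1.
Every path is blocked, so V2 and V5 are d-separated given {V1, V3, V6}.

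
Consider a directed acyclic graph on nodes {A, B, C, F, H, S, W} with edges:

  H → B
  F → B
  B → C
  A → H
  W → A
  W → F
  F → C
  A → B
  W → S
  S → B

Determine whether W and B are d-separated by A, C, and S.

No

There are 5 undirected paths between W and B; checking each against the conditioning set {A, C, S}:
Path 1: W → F → B
  F is a chain and F is not conditioned on — no node blocks this path, so it is active.
Path 2: W → F → C ← B
  F is a chain and F is not conditioned on; C is a collider and C is conditioned on, which opens it — no node blocks this path, so it is active.
Path 3: W → A → B
  A is a chain here and A is conditioned on, so the path is blocked at A.
Path 4: W → A → H → B
  A is a chain here and A is conditioned on, so the path is blocked at A.
Path 5: W → S → B
  S is a chain here and S is conditioned on, so the path is blocked at S.
Because an active path exists, W and B are not d-separated.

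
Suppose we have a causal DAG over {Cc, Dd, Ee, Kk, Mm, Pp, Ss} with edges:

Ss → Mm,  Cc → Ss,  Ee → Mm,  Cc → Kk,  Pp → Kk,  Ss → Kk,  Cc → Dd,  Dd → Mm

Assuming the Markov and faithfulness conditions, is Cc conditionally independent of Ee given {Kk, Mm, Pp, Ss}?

No — Cc and Ee are not d-separated given {Kk, Mm, Pp, Ss}.

We examine all 3 paths between Cc and Ee:
Path 1: Cc → Kk ← Ss → Mm ← Ee
  Ss is a fork here and Ss is conditioned on, so the path is blocked at Ss.
Path 2: Cc → Ss → Mm ← Ee
  Ss is a chain here and Ss is conditioned on, so the path is blocked at Ss.
Path 3: Cc → Dd → Mm ← Ee
  Dd is a chain and Dd is not conditioned on; Mm is a collider and Mm is conditioned on, which opens it — no node blocks this path, so it is active.
At least one path is unblocked, so d-separation fails.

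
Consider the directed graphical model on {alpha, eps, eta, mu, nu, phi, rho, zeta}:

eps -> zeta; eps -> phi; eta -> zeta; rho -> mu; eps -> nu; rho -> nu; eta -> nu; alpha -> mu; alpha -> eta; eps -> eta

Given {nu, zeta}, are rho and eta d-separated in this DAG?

Enumerating the 4 paths from rho to eta and testing each for blocking by {nu, zeta}:
  1. rho → nu ← eta — nu:collider[open] ⇒ active
  2. rho → nu ← eps → eta — nu:collider[open]; eps:fork[open] ⇒ active
  3. rho → nu ← eps → zeta ← eta — nu:collider[open]; eps:fork[open]; zeta:collider[open] ⇒ active
  4. rho → mu ← alpha → eta — mu:collider[blocks]; alpha:fork[open] ⇒ blocked
Because an active path exists, rho and eta are not d-separated.

No — rho and eta are not d-separated given {nu, zeta}.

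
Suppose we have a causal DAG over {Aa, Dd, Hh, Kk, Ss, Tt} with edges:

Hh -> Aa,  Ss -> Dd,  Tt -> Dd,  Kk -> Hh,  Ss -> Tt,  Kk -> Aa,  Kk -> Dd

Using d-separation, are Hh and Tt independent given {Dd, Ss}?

4 paths connect Hh and Tt; each must be blocked for d-separation to hold:
Path 1: Hh ← Kk → Dd ← Tt
  Kk is a fork and Kk is not conditioned on; Dd is a collider and Dd is conditioned on, which opens it — no node blocks this path, so it is active.
Path 2: Hh ← Kk → Dd ← Ss → Tt
  Ss is a fork here and Ss is conditioned on, so the path is blocked at Ss.
Path 3: Hh → Aa ← Kk → Dd ← Tt
  Aa is a collider here and neither Aa nor any of its descendants is conditioned on, so the collider stays closed — the path is blocked at Aa.
Path 4: Hh → Aa ← Kk → Dd ← Ss → Tt
  Aa is a collider here and neither Aa nor any of its descendants is conditioned on, so the collider stays closed — the path is blocked at Aa.
Since the path Hh ← Kk → Dd ← Tt is active, Hh and Tt are not d-separated given {Dd, Ss}.

No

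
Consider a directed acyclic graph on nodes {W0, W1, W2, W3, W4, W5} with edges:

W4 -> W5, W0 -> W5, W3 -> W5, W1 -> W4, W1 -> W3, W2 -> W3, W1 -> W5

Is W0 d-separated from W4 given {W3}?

Yes

There are 3 undirected paths between W0 and W4; checking each against the conditioning set {W3}:
  1. W0 → W5 ← W4 — W5:collider[blocks] ⇒ blocked
  2. W0 → W5 ← W1 → W4 — W5:collider[blocks]; W1:fork[open] ⇒ blocked
  3. W0 → W5 ← W3 ← W1 → W4 — W5:collider[blocks]; W3:chain[blocks]; W1:fork[open] ⇒ blocked
Every path is blocked, so W0 and W4 are d-separated given {W3}.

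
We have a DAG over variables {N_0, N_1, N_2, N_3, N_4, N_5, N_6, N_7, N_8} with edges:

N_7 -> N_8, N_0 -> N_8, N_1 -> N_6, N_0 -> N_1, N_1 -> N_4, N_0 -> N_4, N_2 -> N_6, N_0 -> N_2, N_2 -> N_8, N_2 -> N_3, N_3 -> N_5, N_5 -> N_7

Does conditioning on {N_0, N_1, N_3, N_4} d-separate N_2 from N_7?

Yes

We examine all 5 paths between N_2 and N_7:
  1. N_2 → N_6 ← N_1 → N_4 ← N_0 → N_8 ← N_7 — N_6:collider[blocks]; N_1:fork[blocks]; N_4:collider[open]; N_0:fork[blocks]; N_8:collider[blocks] ⇒ blocked
  2. N_2 → N_6 ← N_1 ← N_0 → N_8 ← N_7 — N_6:collider[blocks]; N_1:chain[blocks]; N_0:fork[blocks]; N_8:collider[blocks] ⇒ blocked
  3. N_2 → N_8 ← N_7 — N_8:collider[blocks] ⇒ blocked
  4. N_2 ← N_0 → N_8 ← N_7 — N_0:fork[blocks]; N_8:collider[blocks] ⇒ blocked
  5. N_2 → N_3 → N_5 → N_7 — N_3:chain[blocks]; N_5:chain[open] ⇒ blocked
All paths are blocked; N_2 ⊥ N_7 | {N_0, N_1, N_3, N_4} holds.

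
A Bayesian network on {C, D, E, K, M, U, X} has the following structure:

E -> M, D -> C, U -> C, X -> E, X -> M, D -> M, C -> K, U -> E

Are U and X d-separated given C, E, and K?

4 paths connect U and X; each must be blocked for d-separation to hold:
Path 1: U → E ← X
  E is a collider and E is conditioned on, which opens it — no node blocks this path, so it is active.
Path 2: U → E → M ← X
  E is a chain here and E is conditioned on, so the path is blocked at E.
Path 3: U → C ← D → M ← E ← X
  M is a collider here and neither M nor any of its descendants is conditioned on, so the collider stays closed — the path is blocked at M.
Path 4: U → C ← D → M ← X
  M is a collider here and neither M nor any of its descendants is conditioned on, so the collider stays closed — the path is blocked at M.
At least one path is unblocked, so d-separation fails.

No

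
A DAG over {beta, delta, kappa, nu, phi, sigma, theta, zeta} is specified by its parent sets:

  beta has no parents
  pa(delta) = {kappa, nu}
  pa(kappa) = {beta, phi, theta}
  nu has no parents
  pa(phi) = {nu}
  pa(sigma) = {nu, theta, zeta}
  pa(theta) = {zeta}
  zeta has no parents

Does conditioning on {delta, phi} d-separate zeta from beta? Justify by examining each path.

No

Enumerating the 6 paths from zeta to beta and testing each for blocking by {delta, phi}:
  1. zeta → theta → kappa ← beta — theta:chain[open]; kappa:collider[open] ⇒ active
  2. zeta → theta → sigma ← nu → phi → kappa ← beta — theta:chain[open]; sigma:collider[blocks]; nu:fork[open]; phi:chain[blocks]; kappa:collider[open] ⇒ blocked
  3. zeta → theta → sigma ← nu → delta ← kappa ← beta — theta:chain[open]; sigma:collider[blocks]; nu:fork[open]; delta:collider[open]; kappa:chain[open] ⇒ blocked
  4. zeta → sigma ← theta → kappa ← beta — sigma:collider[blocks]; theta:fork[open]; kappa:collider[open] ⇒ blocked
  5. zeta → sigma ← nu → phi → kappa ← beta — sigma:collider[blocks]; nu:fork[open]; phi:chain[blocks]; kappa:collider[open] ⇒ blocked
  6. zeta → sigma ← nu → delta ← kappa ← beta — sigma:collider[blocks]; nu:fork[open]; delta:collider[open]; kappa:chain[open] ⇒ blocked
At least one path is unblocked, so d-separation fails.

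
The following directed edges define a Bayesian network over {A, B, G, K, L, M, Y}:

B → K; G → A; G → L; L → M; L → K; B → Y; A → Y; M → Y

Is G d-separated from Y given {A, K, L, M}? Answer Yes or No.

Yes — G and Y are d-separated given {A, K, L, M}.

We examine all 3 paths between G and Y:
Path 1: G → L → K ← B → Y
  L is a chain here and L is conditioned on, so the path is blocked at L.
Path 2: G → L → M → Y
  L is a chain here and L is conditioned on, so the path is blocked at L.
Path 3: G → A → Y
  A is a chain here and A is conditioned on, so the path is blocked at A.
All paths are blocked; G ⊥ Y | {A, K, L, M} holds.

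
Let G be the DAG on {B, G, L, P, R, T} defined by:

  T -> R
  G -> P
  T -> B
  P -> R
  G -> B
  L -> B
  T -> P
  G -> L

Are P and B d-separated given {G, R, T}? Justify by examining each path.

Yes

4 paths connect P and B; each must be blocked for d-separation to hold:
Path 1: P ← G → L → B
  G is a fork here and G is conditioned on, so the path is blocked at G.
Path 2: P ← G → B
  G is a fork here and G is conditioned on, so the path is blocked at G.
Path 3: P ← T → B
  T is a fork here and T is conditioned on, so the path is blocked at T.
Path 4: P → R ← T → B
  T is a fork here and T is conditioned on, so the path is blocked at T.
Since every path is blocked, d-separation holds.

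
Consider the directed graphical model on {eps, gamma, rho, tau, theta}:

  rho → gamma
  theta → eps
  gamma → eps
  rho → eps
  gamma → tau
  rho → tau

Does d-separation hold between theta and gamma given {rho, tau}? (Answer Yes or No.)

We examine all 3 paths between theta and gamma:
Path 1: theta → eps ← rho → gamma
  eps is a collider here and neither eps nor any of its descendants is conditioned on, so the collider stays closed — the path is blocked at eps.
Path 2: theta → eps ← rho → tau ← gamma
  eps is a collider here and neither eps nor any of its descendants is conditioned on, so the collider stays closed — the path is blocked at eps.
Path 3: theta → eps ← gamma
  eps is a collider here and neither eps nor any of its descendants is conditioned on, so the collider stays closed — the path is blocked at eps.
All paths are blocked; theta ⊥ gamma | {rho, tau} holds.

Yes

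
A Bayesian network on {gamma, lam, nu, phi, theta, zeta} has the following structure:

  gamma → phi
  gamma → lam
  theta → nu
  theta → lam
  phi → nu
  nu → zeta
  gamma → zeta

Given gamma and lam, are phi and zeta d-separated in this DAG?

No

We examine all 4 paths between phi and zeta:
Path 1: phi → nu ← theta → lam ← gamma → zeta
  nu is a collider here and neither nu nor any of its descendants is conditioned on, so the collider stays closed — the path is blocked at nu.
Path 2: phi → nu → zeta
  nu is a chain and nu is not conditioned on — no node blocks this path, so it is active.
Path 3: phi ← gamma → lam ← theta → nu → zeta
  gamma is a fork here and gamma is conditioned on, so the path is blocked at gamma.
Path 4: phi ← gamma → zeta
  gamma is a fork here and gamma is conditioned on, so the path is blocked at gamma.
At least one path is unblocked, so d-separation fails.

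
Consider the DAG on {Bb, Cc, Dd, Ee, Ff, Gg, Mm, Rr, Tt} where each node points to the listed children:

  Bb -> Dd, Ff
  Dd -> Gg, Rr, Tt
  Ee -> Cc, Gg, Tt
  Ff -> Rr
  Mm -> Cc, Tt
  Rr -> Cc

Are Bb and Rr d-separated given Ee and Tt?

6 paths connect Bb and Rr; each must be blocked for d-separation to hold:
Path 1: Bb → Dd → Rr
  Dd is a chain and Dd is not conditioned on — no node blocks this path, so it is active.
Path 2: Bb → Dd → Tt ← Ee → Cc ← Rr
  Ee is a fork here and Ee is conditioned on, so the path is blocked at Ee.
Path 3: Bb → Dd → Tt ← Mm → Cc ← Rr
  Cc is a collider here and neither Cc nor any of its descendants is conditioned on, so the collider stays closed — the path is blocked at Cc.
Path 4: Bb → Dd → Gg ← Ee → Cc ← Rr
  Gg is a collider here and neither Gg nor any of its descendants is conditioned on, so the collider stays closed — the path is blocked at Gg.
Path 5: Bb → Dd → Gg ← Ee → Tt ← Mm → Cc ← Rr
  Gg is a collider here and neither Gg nor any of its descendants is conditioned on, so the collider stays closed — the path is blocked at Gg.
Path 6: Bb → Ff → Rr
  Ff is a chain and Ff is not conditioned on — no node blocks this path, so it is active.
Because an active path exists, Bb and Rr are not d-separated.

No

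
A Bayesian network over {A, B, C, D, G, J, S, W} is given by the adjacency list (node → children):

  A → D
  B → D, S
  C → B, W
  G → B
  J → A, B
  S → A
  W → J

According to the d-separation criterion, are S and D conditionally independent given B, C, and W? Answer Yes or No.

No

Enumerating the 6 paths from S to D and testing each for blocking by {B, C, W}:
Path 1: S → A → D
  A is a chain and A is not conditioned on — no node blocks this path, so it is active.
Path 2: S → A ← J ← W ← C → B → D
  A is a collider here and neither A nor any of its descendants is conditioned on, so the collider stays closed — the path is blocked at A.
Path 3: S → A ← J → B → D
  A is a collider here and neither A nor any of its descendants is conditioned on, so the collider stays closed — the path is blocked at A.
Path 4: S ← B ← C → W → J → A → D
  B is a chain here and B is conditioned on, so the path is blocked at B.
Path 5: S ← B → D
  B is a fork here and B is conditioned on, so the path is blocked at B.
Path 6: S ← B ← J → A → D
  B is a chain here and B is conditioned on, so the path is blocked at B.
Because an active path exists, S and D are not d-separated.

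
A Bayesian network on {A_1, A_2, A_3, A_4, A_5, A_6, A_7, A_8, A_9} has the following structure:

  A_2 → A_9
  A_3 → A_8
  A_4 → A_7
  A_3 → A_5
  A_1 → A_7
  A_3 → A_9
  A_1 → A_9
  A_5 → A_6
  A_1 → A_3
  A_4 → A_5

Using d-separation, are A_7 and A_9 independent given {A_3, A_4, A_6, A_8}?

No — A_7 and A_9 are not d-separated given {A_3, A_4, A_6, A_8}.

There are 4 undirected paths between A_7 and A_9; checking each against the conditioning set {A_3, A_4, A_6, A_8}:
Path 1: A_7 ← A_4 → A_5 ← A_3 ← A_1 → A_9
  A_4 is a fork here and A_4 is conditioned on, so the path is blocked at A_4.
Path 2: A_7 ← A_4 → A_5 ← A_3 → A_9
  A_4 is a fork here and A_4 is conditioned on, so the path is blocked at A_4.
Path 3: A_7 ← A_1 → A_9
  A_1 is a fork and A_1 is not conditioned on — no node blocks this path, so it is active.
Path 4: A_7 ← A_1 → A_3 → A_9
  A_3 is a chain here and A_3 is conditioned on, so the path is blocked at A_3.
Because an active path exists, A_7 and A_9 are not d-separated.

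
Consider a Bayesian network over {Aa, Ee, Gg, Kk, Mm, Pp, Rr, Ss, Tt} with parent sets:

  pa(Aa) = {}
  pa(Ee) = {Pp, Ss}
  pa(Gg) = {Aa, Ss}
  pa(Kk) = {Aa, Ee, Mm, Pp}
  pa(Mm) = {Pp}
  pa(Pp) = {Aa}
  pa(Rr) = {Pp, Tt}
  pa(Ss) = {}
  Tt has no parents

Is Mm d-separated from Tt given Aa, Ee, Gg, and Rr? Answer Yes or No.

No

There are 6 undirected paths between Mm and Tt; checking each against the conditioning set {Aa, Ee, Gg, Rr}:
Path 1: Mm ← Pp → Rr ← Tt
  Pp is a fork and Pp is not conditioned on; Rr is a collider and Rr is conditioned on, which opens it — no node blocks this path, so it is active.
Path 2: Mm → Kk ← Aa → Pp → Rr ← Tt
  Kk is a collider here and neither Kk nor any of its descendants is conditioned on, so the collider stays closed — the path is blocked at Kk.
Path 3: Mm → Kk ← Aa → Gg ← Ss → Ee ← Pp → Rr ← Tt
  Kk is a collider here and neither Kk nor any of its descendants is conditioned on, so the collider stays closed — the path is blocked at Kk.
Path 4: Mm → Kk ← Pp → Rr ← Tt
  Kk is a collider here and neither Kk nor any of its descendants is conditioned on, so the collider stays closed — the path is blocked at Kk.
Path 5: Mm → Kk ← Ee ← Ss → Gg ← Aa → Pp → Rr ← Tt
  Kk is a collider here and neither Kk nor any of its descendants is conditioned on, so the collider stays closed — the path is blocked at Kk.
Path 6: Mm → Kk ← Ee ← Pp → Rr ← Tt
  Kk is a collider here and neither Kk nor any of its descendants is conditioned on, so the collider stays closed — the path is blocked at Kk.
Since the path Mm ← Pp → Rr ← Tt is active, Mm and Tt are not d-separated given {Aa, Ee, Gg, Rr}.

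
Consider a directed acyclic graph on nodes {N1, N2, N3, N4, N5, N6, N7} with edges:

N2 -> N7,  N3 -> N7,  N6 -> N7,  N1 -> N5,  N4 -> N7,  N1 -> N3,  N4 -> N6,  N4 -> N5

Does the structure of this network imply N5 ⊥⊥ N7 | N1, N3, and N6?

Enumerating the 3 paths from N5 to N7 and testing each for blocking by {N1, N3, N6}:
  1. N5 ← N1 → N3 → N7 — N1:fork[blocks]; N3:chain[blocks] ⇒ blocked
  2. N5 ← N4 → N6 → N7 — N4:fork[open]; N6:chain[blocks] ⇒ blocked
  3. N5 ← N4 → N7 — N4:fork[open] ⇒ active
Since the path N5 ← N4 → N7 is active, N5 and N7 are not d-separated given {N1, N3, N6}.

No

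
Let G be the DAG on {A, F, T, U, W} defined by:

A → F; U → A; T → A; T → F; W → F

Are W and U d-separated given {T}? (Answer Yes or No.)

Enumerating the 2 paths from W to U and testing each for blocking by {T}:
  1. W → F ← T → A ← U — F:collider[blocks]; T:fork[blocks]; A:collider[blocks] ⇒ blocked
  2. W → F ← A ← U — F:collider[blocks]; A:chain[open] ⇒ blocked
Every path is blocked, so W and U are d-separated given {T}.

Yes — W and U are d-separated given {T}.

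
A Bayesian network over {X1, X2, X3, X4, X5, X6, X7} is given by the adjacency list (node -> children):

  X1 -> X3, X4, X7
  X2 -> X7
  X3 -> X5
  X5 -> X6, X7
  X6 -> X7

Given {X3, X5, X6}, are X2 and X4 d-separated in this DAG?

Yes

We examine all 3 paths between X2 and X4:
Path 1: X2 → X7 ← X6 ← X5 ← X3 ← X1 → X4
  X7 is a collider here and neither X7 nor any of its descendants is conditioned on, so the collider stays closed — the path is blocked at X7.
Path 2: X2 → X7 ← X5 ← X3 ← X1 → X4
  X7 is a collider here and neither X7 nor any of its descendants is conditioned on, so the collider stays closed — the path is blocked at X7.
Path 3: X2 → X7 ← X1 → X4
  X7 is a collider here and neither X7 nor any of its descendants is conditioned on, so the collider stays closed — the path is blocked at X7.
Since every path is blocked, d-separation holds.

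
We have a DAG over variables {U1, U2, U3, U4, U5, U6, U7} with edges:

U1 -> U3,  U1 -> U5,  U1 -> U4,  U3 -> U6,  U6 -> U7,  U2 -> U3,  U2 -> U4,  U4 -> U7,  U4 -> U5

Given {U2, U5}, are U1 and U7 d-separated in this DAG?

6 paths connect U1 and U7; each must be blocked for d-separation to hold:
Path 1: U1 → U5 ← U4 → U7
  U5 is a collider and U5 is conditioned on, which opens it; U4 is a fork and U4 is not conditioned on — no node blocks this path, so it is active.
Path 2: U1 → U5 ← U4 ← U2 → U3 → U6 → U7
  U2 is a fork here and U2 is conditioned on, so the path is blocked at U2.
Path 3: U1 → U3 → U6 → U7
  U3 is a chain and U3 is not conditioned on; U6 is a chain and U6 is not conditioned on — no node blocks this path, so it is active.
Path 4: U1 → U3 ← U2 → U4 → U7
  U3 is a collider here and neither U3 nor any of its descendants is conditioned on, so the collider stays closed — the path is blocked at U3.
Path 5: U1 → U4 → U7
  U4 is a chain and U4 is not conditioned on — no node blocks this path, so it is active.
Path 6: U1 → U4 ← U2 → U3 → U6 → U7
  U2 is a fork here and U2 is conditioned on, so the path is blocked at U2.
At least one path is unblocked, so d-separation fails.

No — U1 and U7 are not d-separated given {U2, U5}.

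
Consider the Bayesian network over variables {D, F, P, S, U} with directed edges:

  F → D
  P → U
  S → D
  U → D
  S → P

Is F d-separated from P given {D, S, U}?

Yes

We examine all 2 paths between F and P:
Path 1: F → D ← S → P
  S is a fork here and S is conditioned on, so the path is blocked at S.
Path 2: F → D ← U ← P
  U is a chain here and U is conditioned on, so the path is blocked at U.
Every path is blocked, so F and P are d-separated given {D, S, U}.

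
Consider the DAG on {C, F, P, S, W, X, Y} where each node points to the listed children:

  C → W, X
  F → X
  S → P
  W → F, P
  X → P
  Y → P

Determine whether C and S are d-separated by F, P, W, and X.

Yes

We examine all 4 paths between C and S:
  1. C → X ← F ← W → P ← S — X:collider[open]; F:chain[blocks]; W:fork[blocks]; P:collider[open] ⇒ blocked
  2. C → X → P ← S — X:chain[blocks]; P:collider[open] ⇒ blocked
  3. C → W → F → X → P ← S — W:chain[blocks]; F:chain[blocks]; X:chain[blocks]; P:collider[open] ⇒ blocked
  4. C → W → P ← S — W:chain[blocks]; P:collider[open] ⇒ blocked
Every path is blocked, so C and S are d-separated given {F, P, W, X}.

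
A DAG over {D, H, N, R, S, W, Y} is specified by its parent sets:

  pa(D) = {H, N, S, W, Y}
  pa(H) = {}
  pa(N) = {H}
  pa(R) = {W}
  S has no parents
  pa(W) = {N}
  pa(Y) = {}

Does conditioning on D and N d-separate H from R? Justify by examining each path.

Enumerating the 4 paths from H to R and testing each for blocking by {D, N}:
Path 1: H → N → W → R
  N is a chain here and N is conditioned on, so the path is blocked at N.
Path 2: H → N → D ← W → R
  N is a chain here and N is conditioned on, so the path is blocked at N.
Path 3: H → D ← W → R
  D is a collider and D is conditioned on, which opens it; W is a fork and W is not conditioned on — no node blocks this path, so it is active.
Path 4: H → D ← N → W → R
  N is a fork here and N is conditioned on, so the path is blocked at N.
Since the path H → D ← W → R is active, H and R are not d-separated given {D, N}.

No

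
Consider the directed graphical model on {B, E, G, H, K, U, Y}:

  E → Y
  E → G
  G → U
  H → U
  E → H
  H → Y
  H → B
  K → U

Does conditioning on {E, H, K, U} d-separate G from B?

Yes — G and B are d-separated given {E, H, K, U}.

We examine all 3 paths between G and B:
Path 1: G ← E → H → B
  E is a fork here and E is conditioned on, so the path is blocked at E.
Path 2: G ← E → Y ← H → B
  E is a fork here and E is conditioned on, so the path is blocked at E.
Path 3: G → U ← H → B
  H is a fork here and H is conditioned on, so the path is blocked at H.
Since every path is blocked, d-separation holds.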